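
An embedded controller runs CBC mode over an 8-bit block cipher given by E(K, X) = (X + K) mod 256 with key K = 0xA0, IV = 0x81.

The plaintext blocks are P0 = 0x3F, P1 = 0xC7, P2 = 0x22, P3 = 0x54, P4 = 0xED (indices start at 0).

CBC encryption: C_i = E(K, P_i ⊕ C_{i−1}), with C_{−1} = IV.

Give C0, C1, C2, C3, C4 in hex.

C0 = 0x5E, C1 = 0x39, C2 = 0xBB, C3 = 0x8F, C4 = 0x02

C0: P0 ⊕ 0x81 = 0xBE; E(K, 0xBE) = 0x5E.
C1: P1 ⊕ 0x5E = 0x99; E(K, 0x99) = 0x39.
C2: P2 ⊕ 0x39 = 0x1B; E(K, 0x1B) = 0xBB.
C3: P3 ⊕ 0xBB = 0xEF; E(K, 0xEF) = 0x8F.
C4: P4 ⊕ 0x8F = 0x62; E(K, 0x62) = 0x02.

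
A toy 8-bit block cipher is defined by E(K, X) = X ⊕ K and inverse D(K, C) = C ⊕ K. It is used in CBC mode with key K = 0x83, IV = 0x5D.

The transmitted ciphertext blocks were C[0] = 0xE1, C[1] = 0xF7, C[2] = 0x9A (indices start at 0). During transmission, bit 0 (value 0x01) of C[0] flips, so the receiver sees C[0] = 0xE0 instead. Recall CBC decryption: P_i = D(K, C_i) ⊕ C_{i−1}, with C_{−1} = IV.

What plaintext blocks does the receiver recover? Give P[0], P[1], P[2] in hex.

Only C[0] changed, to 0xE0. In CBC, a change in C_i garbles P_i and flips the same bit in P_{i+1}. Decrypting the received ciphertext:
P[0]: D(K, 0xE0) = 0x63; 0x63 ⊕ 0x5D = 0x3E.
P[1]: D(K, 0xF7) = 0x74; 0x74 ⊕ 0xE0 = 0x94.
P[2]: D(K, 0x9A) = 0x19; 0x19 ⊕ 0xF7 = 0xEE.
Blocks that differ from the original plaintext: P[0], P[1].

P[0] = 0x3E, P[1] = 0x94, P[2] = 0xEE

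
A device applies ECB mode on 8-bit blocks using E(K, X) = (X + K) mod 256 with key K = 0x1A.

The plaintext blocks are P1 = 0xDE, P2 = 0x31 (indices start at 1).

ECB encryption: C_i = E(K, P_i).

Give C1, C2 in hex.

C1: E(K, 0xDE) = 0xF8.
C2: E(K, 0x31) = 0x4B.

C1 = 0xF8, C2 = 0x4B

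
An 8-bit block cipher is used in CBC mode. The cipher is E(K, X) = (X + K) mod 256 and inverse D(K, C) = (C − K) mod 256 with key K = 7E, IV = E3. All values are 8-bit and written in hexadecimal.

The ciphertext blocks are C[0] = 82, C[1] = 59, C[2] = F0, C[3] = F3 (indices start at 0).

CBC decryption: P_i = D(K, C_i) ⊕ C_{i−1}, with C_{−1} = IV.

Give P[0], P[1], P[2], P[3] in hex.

P[0]: D(K, 82) = 04; 04 ⊕ E3 = E7.
P[1]: D(K, 59) = DB; DB ⊕ 82 = 59.
P[2]: D(K, F0) = 72; 72 ⊕ 59 = 2B.
P[3]: D(K, F3) = 75; 75 ⊕ F0 = 85.

P[0] = E7, P[1] = 59, P[2] = 2B, P[3] = 85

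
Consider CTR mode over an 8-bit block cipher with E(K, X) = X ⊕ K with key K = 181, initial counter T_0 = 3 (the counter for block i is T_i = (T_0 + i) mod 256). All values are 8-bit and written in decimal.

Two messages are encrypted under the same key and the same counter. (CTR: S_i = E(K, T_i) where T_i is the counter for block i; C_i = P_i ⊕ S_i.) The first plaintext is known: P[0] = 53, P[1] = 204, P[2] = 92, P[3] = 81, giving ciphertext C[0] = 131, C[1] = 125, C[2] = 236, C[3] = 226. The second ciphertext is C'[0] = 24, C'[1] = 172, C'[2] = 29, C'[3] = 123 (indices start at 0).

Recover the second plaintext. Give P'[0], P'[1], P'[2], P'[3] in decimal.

In CTR with a reused counter, both messages share the same keystream S_i, so C_i ⊕ C'_i = P_i ⊕ P'_i and thus P'_i = P_i ⊕ C_i ⊕ C'_i.
P'[0]: 53 ⊕ 131 ⊕ 24 = 174.
P'[1]: 204 ⊕ 125 ⊕ 172 = 29.
P'[2]: 92 ⊕ 236 ⊕ 29 = 173.
P'[3]: 81 ⊕ 226 ⊕ 123 = 200.

P'[0] = 174, P'[1] = 29, P'[2] = 173, P'[3] = 200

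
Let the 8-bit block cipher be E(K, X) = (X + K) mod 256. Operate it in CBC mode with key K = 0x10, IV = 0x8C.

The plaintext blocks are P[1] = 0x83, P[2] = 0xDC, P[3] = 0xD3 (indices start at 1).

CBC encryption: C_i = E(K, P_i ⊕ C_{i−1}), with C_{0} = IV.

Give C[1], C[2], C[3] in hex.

C[1]: P[1] ⊕ 0x8C = 0x0F; E(K, 0x0F) = 0x1F.
C[2]: P[2] ⊕ 0x1F = 0xC3; E(K, 0xC3) = 0xD3.
C[3]: P[3] ⊕ 0xD3 = 0x00; E(K, 0x00) = 0x10.

C[1] = 0x1F, C[2] = 0xD3, C[3] = 0x10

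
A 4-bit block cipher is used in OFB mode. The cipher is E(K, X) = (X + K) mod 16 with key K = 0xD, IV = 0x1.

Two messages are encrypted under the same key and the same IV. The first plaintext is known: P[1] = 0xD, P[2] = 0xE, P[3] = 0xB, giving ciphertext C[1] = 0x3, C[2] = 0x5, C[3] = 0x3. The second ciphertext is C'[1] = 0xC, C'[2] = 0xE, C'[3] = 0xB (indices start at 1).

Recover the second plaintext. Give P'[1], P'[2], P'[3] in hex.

P'[1] = 0x2, P'[2] = 0x5, P'[3] = 0x3

In OFB with a reused IV, both messages share the same keystream S_i, so C_i ⊕ C'_i = P_i ⊕ P'_i and thus P'_i = P_i ⊕ C_i ⊕ C'_i.
P'[1]: 0xD ⊕ 0x3 ⊕ 0xC = 0x2.
P'[2]: 0xE ⊕ 0x5 ⊕ 0xE = 0x5.
P'[3]: 0xB ⊕ 0x3 ⊕ 0xB = 0x3.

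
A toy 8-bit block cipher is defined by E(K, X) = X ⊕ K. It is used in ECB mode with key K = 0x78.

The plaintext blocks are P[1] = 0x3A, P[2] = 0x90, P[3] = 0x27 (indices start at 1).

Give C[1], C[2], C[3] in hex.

C[1] = 0x42, C[2] = 0xE8, C[3] = 0x5F

ECB encryption: C_i = E(K, P_i).
C[1]: E(K, 0x3A) = 0x42.
C[2]: E(K, 0x90) = 0xE8.
C[3]: E(K, 0x27) = 0x5F.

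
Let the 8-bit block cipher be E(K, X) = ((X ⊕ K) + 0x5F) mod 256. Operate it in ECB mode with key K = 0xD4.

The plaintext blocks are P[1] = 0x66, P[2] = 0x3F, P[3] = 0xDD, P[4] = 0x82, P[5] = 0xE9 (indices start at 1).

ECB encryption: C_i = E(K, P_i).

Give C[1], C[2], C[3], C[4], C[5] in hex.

C[1]: E(K, 0x66) = 0x11.
C[2]: E(K, 0x3F) = 0x4A.
C[3]: E(K, 0xDD) = 0x68.
C[4]: E(K, 0x82) = 0xB5.
C[5]: E(K, 0xE9) = 0x9C.

C[1] = 0x11, C[2] = 0x4A, C[3] = 0x68, C[4] = 0xB5, C[5] = 0x9C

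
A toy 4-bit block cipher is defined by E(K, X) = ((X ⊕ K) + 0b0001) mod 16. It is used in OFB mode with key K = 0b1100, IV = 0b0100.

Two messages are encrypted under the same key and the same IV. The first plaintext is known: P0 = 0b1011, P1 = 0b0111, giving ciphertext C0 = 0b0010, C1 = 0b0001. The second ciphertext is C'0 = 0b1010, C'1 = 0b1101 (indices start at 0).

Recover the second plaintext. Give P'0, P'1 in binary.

In OFB with a reused IV, both messages share the same keystream S_i, so C_i ⊕ C'_i = P_i ⊕ P'_i and thus P'_i = P_i ⊕ C_i ⊕ C'_i.
P'0: 0b1011 ⊕ 0b0010 ⊕ 0b1010 = 0b0011.
P'1: 0b0111 ⊕ 0b0001 ⊕ 0b1101 = 0b1011.

P'0 = 0b0011, P'1 = 0b1011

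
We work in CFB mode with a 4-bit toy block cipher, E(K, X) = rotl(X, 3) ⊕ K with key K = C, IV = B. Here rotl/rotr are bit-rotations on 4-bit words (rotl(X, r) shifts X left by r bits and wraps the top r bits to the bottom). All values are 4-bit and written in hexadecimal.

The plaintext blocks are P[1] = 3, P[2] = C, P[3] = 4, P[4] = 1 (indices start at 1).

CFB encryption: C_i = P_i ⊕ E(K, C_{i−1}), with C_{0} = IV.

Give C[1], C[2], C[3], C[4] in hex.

C[1]: E(K, B) = 1; 3 ⊕ 1 = 2.
C[2]: E(K, 2) = D; C ⊕ D = 1.
C[3]: E(K, 1) = 4; 4 ⊕ 4 = 0.
C[4]: E(K, 0) = C; 1 ⊕ C = D.

C[1] = 2, C[2] = 1, C[3] = 0, C[4] = D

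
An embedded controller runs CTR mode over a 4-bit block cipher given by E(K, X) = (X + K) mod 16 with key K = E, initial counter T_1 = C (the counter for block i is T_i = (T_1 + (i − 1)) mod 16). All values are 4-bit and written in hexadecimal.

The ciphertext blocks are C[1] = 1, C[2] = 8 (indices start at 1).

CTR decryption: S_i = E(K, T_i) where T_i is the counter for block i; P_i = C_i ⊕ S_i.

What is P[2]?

P[2] = 3

P[2]: T = D, S = E(K, T) = B; 8 ⊕ B = 3.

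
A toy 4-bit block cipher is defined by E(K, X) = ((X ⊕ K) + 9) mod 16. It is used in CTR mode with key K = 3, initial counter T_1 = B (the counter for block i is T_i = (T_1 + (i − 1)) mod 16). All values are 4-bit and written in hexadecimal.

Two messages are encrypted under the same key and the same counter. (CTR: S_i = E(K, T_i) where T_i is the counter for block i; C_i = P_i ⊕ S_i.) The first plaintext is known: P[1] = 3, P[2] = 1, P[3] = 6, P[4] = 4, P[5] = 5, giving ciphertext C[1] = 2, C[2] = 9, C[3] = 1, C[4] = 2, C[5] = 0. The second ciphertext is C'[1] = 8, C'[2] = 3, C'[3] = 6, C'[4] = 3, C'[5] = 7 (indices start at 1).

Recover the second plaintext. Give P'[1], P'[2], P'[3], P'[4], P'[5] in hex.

In CTR with a reused counter, both messages share the same keystream S_i, so C_i ⊕ C'_i = P_i ⊕ P'_i and thus P'_i = P_i ⊕ C_i ⊕ C'_i.
P'[1]: 3 ⊕ 2 ⊕ 8 = 9.
P'[2]: 1 ⊕ 9 ⊕ 3 = B.
P'[3]: 6 ⊕ 1 ⊕ 6 = 1.
P'[4]: 4 ⊕ 2 ⊕ 3 = 5.
P'[5]: 5 ⊕ 0 ⊕ 7 = 2.

P'[1] = 9, P'[2] = B, P'[3] = 1, P'[4] = 5, P'[5] = 2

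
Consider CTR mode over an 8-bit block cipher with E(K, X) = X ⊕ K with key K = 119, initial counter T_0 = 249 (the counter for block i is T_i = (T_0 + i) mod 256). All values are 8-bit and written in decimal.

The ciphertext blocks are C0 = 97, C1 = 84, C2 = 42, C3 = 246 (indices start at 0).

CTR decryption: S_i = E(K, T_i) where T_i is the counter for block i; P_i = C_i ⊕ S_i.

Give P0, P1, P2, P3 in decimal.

P0: T = 249, S = E(K, T) = 142; 97 ⊕ 142 = 239.
P1: T = 250, S = E(K, T) = 141; 84 ⊕ 141 = 217.
P2: T = 251, S = E(K, T) = 140; 42 ⊕ 140 = 166.
P3: T = 252, S = E(K, T) = 139; 246 ⊕ 139 = 125.

P0 = 239, P1 = 217, P2 = 166, P3 = 125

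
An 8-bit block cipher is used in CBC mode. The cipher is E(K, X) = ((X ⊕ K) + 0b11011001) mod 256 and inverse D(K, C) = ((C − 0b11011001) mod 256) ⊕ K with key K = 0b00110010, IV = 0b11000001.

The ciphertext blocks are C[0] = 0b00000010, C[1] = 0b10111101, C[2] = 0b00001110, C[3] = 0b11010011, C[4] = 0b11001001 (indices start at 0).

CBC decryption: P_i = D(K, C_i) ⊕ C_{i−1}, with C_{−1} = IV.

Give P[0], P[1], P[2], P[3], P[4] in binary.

P[0] = 0b11011010, P[1] = 0b11010100, P[2] = 0b10111010, P[3] = 0b11000110, P[4] = 0b00010001

P[0]: D(K, 0b00000010) = 0b00011011; 0b00011011 ⊕ 0b11000001 = 0b11011010.
P[1]: D(K, 0b10111101) = 0b11010110; 0b11010110 ⊕ 0b00000010 = 0b11010100.
P[2]: D(K, 0b00001110) = 0b00000111; 0b00000111 ⊕ 0b10111101 = 0b10111010.
P[3]: D(K, 0b11010011) = 0b11001000; 0b11001000 ⊕ 0b00001110 = 0b11000110.
P[4]: D(K, 0b11001001) = 0b11000010; 0b11000010 ⊕ 0b11010011 = 0b00010001.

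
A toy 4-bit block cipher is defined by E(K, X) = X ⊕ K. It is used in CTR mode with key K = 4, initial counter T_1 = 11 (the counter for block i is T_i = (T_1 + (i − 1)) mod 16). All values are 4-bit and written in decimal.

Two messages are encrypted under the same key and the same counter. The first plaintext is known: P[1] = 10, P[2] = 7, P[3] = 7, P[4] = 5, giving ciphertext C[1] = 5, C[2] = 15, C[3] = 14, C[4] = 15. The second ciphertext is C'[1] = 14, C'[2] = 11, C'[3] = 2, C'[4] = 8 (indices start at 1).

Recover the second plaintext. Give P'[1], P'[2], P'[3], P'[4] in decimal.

P'[1] = 1, P'[2] = 3, P'[3] = 11, P'[4] = 2

In CTR with a reused counter, both messages share the same keystream S_i, so C_i ⊕ C'_i = P_i ⊕ P'_i and thus P'_i = P_i ⊕ C_i ⊕ C'_i.
P'[1]: 10 ⊕ 5 ⊕ 14 = 1.
P'[2]: 7 ⊕ 15 ⊕ 11 = 3.
P'[3]: 7 ⊕ 14 ⊕ 2 = 11.
P'[4]: 5 ⊕ 15 ⊕ 8 = 2.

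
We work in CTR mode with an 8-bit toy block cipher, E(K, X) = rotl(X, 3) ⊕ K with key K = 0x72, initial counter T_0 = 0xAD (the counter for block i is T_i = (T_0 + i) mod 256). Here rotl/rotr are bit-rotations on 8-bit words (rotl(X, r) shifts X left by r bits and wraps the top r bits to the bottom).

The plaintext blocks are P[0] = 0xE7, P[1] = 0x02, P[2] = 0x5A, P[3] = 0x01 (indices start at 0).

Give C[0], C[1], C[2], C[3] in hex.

C[0] = 0xF8, C[1] = 0x05, C[2] = 0x55, C[3] = 0xF6

CTR encryption: S_i = E(K, T_i) where T_i is the counter for block i; C_i = P_i ⊕ S_i.
C[0]: T = 0xAD, S = E(K, T) = 0x1F; 0xE7 ⊕ 0x1F = 0xF8.
C[1]: T = 0xAE, S = E(K, T) = 0x07; 0x02 ⊕ 0x07 = 0x05.
C[2]: T = 0xAF, S = E(K, T) = 0x0F; 0x5A ⊕ 0x0F = 0x55.
C[3]: T = 0xB0, S = E(K, T) = 0xF7; 0x01 ⊕ 0xF7 = 0xF6.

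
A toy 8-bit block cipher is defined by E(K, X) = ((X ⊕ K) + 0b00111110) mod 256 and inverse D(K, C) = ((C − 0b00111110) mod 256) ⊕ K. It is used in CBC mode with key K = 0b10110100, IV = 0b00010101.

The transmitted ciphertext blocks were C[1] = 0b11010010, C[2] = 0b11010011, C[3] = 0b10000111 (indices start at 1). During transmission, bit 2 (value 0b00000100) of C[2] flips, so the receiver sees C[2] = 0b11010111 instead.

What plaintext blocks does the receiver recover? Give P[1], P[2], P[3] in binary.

CBC decryption: P_i = D(K, C_i) ⊕ C_{i−1}, with C_{0} = IV.
Only C[2] changed, to 0b11010111. In CBC, a change in C_i garbles P_i and flips the same bit in P_{i+1}. Decrypting the received ciphertext:
P[1]: D(K, 0b11010010) = 0b00100000; 0b00100000 ⊕ 0b00010101 = 0b00110101.
P[2]: D(K, 0b11010111) = 0b00101101; 0b00101101 ⊕ 0b11010010 = 0b11111111.
P[3]: D(K, 0b10000111) = 0b11111101; 0b11111101 ⊕ 0b11010111 = 0b00101010.
Blocks that differ from the original plaintext: P[2], P[3].

P[1] = 0b00110101, P[2] = 0b11111111, P[3] = 0b00101010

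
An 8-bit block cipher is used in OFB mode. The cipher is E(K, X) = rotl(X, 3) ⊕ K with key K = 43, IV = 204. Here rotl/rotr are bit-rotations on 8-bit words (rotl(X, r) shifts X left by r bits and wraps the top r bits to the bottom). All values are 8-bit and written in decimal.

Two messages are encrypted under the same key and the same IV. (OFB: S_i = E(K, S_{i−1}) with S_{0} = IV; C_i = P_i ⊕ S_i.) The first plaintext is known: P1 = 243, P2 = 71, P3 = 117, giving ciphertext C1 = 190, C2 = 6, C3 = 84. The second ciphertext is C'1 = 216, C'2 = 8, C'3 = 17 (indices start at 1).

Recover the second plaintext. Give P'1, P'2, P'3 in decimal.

P'1 = 149, P'2 = 73, P'3 = 48

In OFB with a reused IV, both messages share the same keystream S_i, so C_i ⊕ C'_i = P_i ⊕ P'_i and thus P'_i = P_i ⊕ C_i ⊕ C'_i.
P'1: 243 ⊕ 190 ⊕ 216 = 149.
P'2: 71 ⊕ 6 ⊕ 8 = 73.
P'3: 117 ⊕ 84 ⊕ 17 = 48.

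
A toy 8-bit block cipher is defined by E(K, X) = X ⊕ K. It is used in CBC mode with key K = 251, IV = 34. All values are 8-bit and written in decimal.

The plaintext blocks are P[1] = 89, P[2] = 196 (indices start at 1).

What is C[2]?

C[2] = 191

CBC encryption: C_i = E(K, P_i ⊕ C_{i−1}), with C_{0} = IV.
C[1]: P[1] ⊕ 34 = 123; E(K, 123) = 128.
C[2]: P[2] ⊕ 128 = 68; E(K, 68) = 191.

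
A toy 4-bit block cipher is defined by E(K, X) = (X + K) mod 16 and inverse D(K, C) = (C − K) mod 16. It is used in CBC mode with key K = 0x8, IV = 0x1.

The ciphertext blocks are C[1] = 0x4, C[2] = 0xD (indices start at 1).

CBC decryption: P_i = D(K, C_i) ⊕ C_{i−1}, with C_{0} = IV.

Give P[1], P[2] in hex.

P[1]: D(K, 0x4) = 0xC; 0xC ⊕ 0x1 = 0xD.
P[2]: D(K, 0xD) = 0x5; 0x5 ⊕ 0x4 = 0x1.

P[1] = 0xD, P[2] = 0x1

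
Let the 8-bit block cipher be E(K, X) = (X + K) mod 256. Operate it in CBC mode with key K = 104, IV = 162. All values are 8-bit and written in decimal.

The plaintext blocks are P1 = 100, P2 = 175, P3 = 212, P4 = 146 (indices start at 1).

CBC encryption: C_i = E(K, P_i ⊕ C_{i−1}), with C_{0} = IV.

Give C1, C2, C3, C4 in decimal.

C1: P1 ⊕ 162 = 198; E(K, 198) = 46.
C2: P2 ⊕ 46 = 129; E(K, 129) = 233.
C3: P3 ⊕ 233 = 61; E(K, 61) = 165.
C4: P4 ⊕ 165 = 55; E(K, 55) = 159.

C1 = 46, C2 = 233, C3 = 165, C4 = 159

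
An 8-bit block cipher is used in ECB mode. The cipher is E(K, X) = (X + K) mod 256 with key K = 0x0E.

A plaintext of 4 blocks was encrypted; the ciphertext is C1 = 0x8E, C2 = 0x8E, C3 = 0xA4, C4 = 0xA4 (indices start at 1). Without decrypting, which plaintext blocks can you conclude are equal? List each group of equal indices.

ECB encrypts each block independently with the same key, so equal ciphertext blocks imply equal plaintext blocks.
C1 = C2 = 0x8E, so P1 = P2.
C3 = C4 = 0xA4, so P3 = P4.

P1 = P2; P3 = P4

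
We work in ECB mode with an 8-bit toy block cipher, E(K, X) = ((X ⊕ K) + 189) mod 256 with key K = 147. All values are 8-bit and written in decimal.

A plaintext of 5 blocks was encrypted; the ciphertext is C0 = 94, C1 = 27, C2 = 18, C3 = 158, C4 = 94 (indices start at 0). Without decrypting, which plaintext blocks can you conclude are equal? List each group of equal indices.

P0 = P4

ECB encrypts each block independently with the same key, so equal ciphertext blocks imply equal plaintext blocks.
C0 = C4 = 94, so P0 = P4.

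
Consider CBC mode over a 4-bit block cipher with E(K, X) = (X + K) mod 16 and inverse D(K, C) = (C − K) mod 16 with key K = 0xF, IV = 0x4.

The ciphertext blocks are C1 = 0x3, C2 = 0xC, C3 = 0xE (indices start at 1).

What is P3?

P3 = 0x3

CBC decryption: P_i = D(K, C_i) ⊕ C_{i−1}, with C_{0} = IV.
P3: D(K, 0xE) = 0xF; 0xF ⊕ 0xC = 0x3.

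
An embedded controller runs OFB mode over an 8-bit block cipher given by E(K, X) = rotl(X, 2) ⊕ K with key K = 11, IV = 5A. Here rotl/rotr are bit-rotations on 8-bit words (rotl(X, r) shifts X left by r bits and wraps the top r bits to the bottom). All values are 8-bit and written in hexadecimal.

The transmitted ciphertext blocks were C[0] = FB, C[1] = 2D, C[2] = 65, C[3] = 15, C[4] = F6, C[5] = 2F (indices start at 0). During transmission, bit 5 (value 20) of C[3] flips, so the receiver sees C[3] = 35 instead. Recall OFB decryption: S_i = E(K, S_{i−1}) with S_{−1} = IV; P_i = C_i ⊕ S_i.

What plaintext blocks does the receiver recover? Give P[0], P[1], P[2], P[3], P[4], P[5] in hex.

Only C[3] changed, to 35. In OFB, a change in C_i flips the same bit in P_i only; the keystream is unaffected. Decrypting the received ciphertext:
P[0]: S = E(K, 5A) = 78; FB ⊕ 78 = 83.
P[1]: S = E(K, 78) = F0; 2D ⊕ F0 = DD.
P[2]: S = E(K, F0) = D2; 65 ⊕ D2 = B7.
P[3]: S = E(K, D2) = 5A; 35 ⊕ 5A = 6F.
P[4]: S = E(K, 5A) = 78; F6 ⊕ 78 = 8E.
P[5]: S = E(K, 78) = F0; 2F ⊕ F0 = DF.
Blocks that differ from the original plaintext: P[3].

P[0] = 83, P[1] = DD, P[2] = B7, P[3] = 6F, P[4] = 8E, P[5] = DF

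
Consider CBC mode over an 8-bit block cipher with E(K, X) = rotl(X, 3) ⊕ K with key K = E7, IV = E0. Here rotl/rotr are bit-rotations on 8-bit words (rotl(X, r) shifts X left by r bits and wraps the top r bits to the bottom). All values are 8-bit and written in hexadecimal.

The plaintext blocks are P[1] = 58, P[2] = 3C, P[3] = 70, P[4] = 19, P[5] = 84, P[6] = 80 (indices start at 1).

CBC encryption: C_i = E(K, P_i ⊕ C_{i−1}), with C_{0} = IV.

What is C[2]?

C[2] = 17

C[1]: P[1] ⊕ E0 = B8; E(K, B8) = 22.
C[2]: P[2] ⊕ 22 = 1E; E(K, 1E) = 17.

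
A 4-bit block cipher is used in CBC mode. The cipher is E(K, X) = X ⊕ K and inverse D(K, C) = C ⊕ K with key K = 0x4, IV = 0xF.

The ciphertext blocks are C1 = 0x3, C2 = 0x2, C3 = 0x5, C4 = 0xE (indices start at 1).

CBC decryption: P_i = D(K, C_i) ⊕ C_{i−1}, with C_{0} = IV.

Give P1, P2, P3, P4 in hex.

P1: D(K, 0x3) = 0x7; 0x7 ⊕ 0xF = 0x8.
P2: D(K, 0x2) = 0x6; 0x6 ⊕ 0x3 = 0x5.
P3: D(K, 0x5) = 0x1; 0x1 ⊕ 0x2 = 0x3.
P4: D(K, 0xE) = 0xA; 0xA ⊕ 0x5 = 0xF.

P1 = 0x8, P2 = 0x5, P3 = 0x3, P4 = 0xF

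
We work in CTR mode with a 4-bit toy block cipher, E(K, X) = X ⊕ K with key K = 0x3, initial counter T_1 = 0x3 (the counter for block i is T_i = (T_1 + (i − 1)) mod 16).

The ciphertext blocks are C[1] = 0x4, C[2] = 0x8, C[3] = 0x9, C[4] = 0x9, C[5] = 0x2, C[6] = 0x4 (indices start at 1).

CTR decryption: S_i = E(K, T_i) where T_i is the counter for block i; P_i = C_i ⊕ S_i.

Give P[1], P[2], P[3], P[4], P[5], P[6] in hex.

P[1]: T = 0x3, S = E(K, T) = 0x0; 0x4 ⊕ 0x0 = 0x4.
P[2]: T = 0x4, S = E(K, T) = 0x7; 0x8 ⊕ 0x7 = 0xF.
P[3]: T = 0x5, S = E(K, T) = 0x6; 0x9 ⊕ 0x6 = 0xF.
P[4]: T = 0x6, S = E(K, T) = 0x5; 0x9 ⊕ 0x5 = 0xC.
P[5]: T = 0x7, S = E(K, T) = 0x4; 0x2 ⊕ 0x4 = 0x6.
P[6]: T = 0x8, S = E(K, T) = 0xB; 0x4 ⊕ 0xB = 0xF.

P[1] = 0x4, P[2] = 0xF, P[3] = 0xF, P[4] = 0xC, P[5] = 0x6, P[6] = 0xF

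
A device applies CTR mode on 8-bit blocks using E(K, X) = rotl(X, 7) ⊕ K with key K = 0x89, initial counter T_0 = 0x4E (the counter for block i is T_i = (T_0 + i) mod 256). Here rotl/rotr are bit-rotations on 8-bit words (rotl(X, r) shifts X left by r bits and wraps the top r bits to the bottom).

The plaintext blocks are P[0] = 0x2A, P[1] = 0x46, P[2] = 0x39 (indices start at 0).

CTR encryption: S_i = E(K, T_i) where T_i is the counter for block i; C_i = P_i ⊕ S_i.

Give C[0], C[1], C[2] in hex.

C[0] = 0x84, C[1] = 0x68, C[2] = 0x98

C[0]: T = 0x4E, S = E(K, T) = 0xAE; 0x2A ⊕ 0xAE = 0x84.
C[1]: T = 0x4F, S = E(K, T) = 0x2E; 0x46 ⊕ 0x2E = 0x68.
C[2]: T = 0x50, S = E(K, T) = 0xA1; 0x39 ⊕ 0xA1 = 0x98.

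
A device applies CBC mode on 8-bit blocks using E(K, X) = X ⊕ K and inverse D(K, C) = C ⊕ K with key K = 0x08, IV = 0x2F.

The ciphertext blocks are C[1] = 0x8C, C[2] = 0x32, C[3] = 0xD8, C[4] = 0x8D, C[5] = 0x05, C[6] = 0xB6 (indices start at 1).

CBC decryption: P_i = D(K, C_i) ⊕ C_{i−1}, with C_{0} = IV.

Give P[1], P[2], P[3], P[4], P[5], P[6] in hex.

P[1] = 0xAB, P[2] = 0xB6, P[3] = 0xE2, P[4] = 0x5D, P[5] = 0x80, P[6] = 0xBB

P[1]: D(K, 0x8C) = 0x84; 0x84 ⊕ 0x2F = 0xAB.
P[2]: D(K, 0x32) = 0x3A; 0x3A ⊕ 0x8C = 0xB6.
P[3]: D(K, 0xD8) = 0xD0; 0xD0 ⊕ 0x32 = 0xE2.
P[4]: D(K, 0x8D) = 0x85; 0x85 ⊕ 0xD8 = 0x5D.
P[5]: D(K, 0x05) = 0x0D; 0x0D ⊕ 0x8D = 0x80.
P[6]: D(K, 0xB6) = 0xBE; 0xBE ⊕ 0x05 = 0xBB.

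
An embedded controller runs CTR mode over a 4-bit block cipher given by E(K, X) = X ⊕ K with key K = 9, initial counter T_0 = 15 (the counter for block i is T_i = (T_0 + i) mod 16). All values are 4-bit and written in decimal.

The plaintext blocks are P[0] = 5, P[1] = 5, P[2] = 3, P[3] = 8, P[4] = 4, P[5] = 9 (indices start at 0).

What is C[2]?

C[2] = 11

CTR encryption: S_i = E(K, T_i) where T_i is the counter for block i; C_i = P_i ⊕ S_i.
C[0]: T = 15, S = E(K, T) = 6; 5 ⊕ 6 = 3.
C[1]: T = 0, S = E(K, T) = 9; 5 ⊕ 9 = 12.
C[2]: T = 1, S = E(K, T) = 8; 3 ⊕ 8 = 11.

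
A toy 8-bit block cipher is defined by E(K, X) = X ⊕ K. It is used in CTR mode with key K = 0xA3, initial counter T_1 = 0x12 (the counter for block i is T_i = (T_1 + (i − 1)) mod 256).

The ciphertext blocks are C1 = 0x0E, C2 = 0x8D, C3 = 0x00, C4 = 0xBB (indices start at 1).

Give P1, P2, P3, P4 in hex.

CTR decryption: S_i = E(K, T_i) where T_i is the counter for block i; P_i = C_i ⊕ S_i.
P1: T = 0x12, S = E(K, T) = 0xB1; 0x0E ⊕ 0xB1 = 0xBF.
P2: T = 0x13, S = E(K, T) = 0xB0; 0x8D ⊕ 0xB0 = 0x3D.
P3: T = 0x14, S = E(K, T) = 0xB7; 0x00 ⊕ 0xB7 = 0xB7.
P4: T = 0x15, S = E(K, T) = 0xB6; 0xBB ⊕ 0xB6 = 0x0D.

P1 = 0xBF, P2 = 0x3D, P3 = 0xB7, P4 = 0x0D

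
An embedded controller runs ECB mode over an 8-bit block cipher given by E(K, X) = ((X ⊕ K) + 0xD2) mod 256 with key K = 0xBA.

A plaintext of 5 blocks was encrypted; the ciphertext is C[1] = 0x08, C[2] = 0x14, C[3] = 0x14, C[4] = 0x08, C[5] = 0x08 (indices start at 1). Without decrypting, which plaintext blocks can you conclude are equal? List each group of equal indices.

ECB encrypts each block independently with the same key, so equal ciphertext blocks imply equal plaintext blocks.
C[1] = C[4] = C[5] = 0x08, so P[1] = P[4] = P[5].
C[2] = C[3] = 0x14, so P[2] = P[3].

P[1] = P[4] = P[5]; P[2] = P[3]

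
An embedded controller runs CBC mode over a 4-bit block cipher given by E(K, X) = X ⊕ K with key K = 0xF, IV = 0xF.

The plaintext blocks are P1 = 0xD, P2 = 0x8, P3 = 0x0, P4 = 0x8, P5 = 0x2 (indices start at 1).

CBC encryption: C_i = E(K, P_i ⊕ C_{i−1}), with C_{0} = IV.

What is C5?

C1: P1 ⊕ 0xF = 0x2; E(K, 0x2) = 0xD.
C2: P2 ⊕ 0xD = 0x5; E(K, 0x5) = 0xA.
C3: P3 ⊕ 0xA = 0xA; E(K, 0xA) = 0x5.
C4: P4 ⊕ 0x5 = 0xD; E(K, 0xD) = 0x2.
C5: P5 ⊕ 0x2 = 0x0; E(K, 0x0) = 0xF.

C5 = 0xF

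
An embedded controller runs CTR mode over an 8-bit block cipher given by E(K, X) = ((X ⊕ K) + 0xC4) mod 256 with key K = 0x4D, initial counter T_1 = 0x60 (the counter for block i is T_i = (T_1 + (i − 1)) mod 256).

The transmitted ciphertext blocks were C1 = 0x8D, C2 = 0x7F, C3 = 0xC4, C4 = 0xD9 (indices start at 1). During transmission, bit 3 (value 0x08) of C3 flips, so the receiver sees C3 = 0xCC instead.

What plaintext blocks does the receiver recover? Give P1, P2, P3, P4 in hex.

P1 = 0x7C, P2 = 0x8F, P3 = 0x3F, P4 = 0x2B

CTR decryption: S_i = E(K, T_i) where T_i is the counter for block i; P_i = C_i ⊕ S_i.
Only C3 changed, to 0xCC. In CTR, a change in C_i flips the same bit in P_i only; the keystream is unaffected. Decrypting the received ciphertext:
P1: T = 0x60, S = E(K, T) = 0xF1; 0x8D ⊕ 0xF1 = 0x7C.
P2: T = 0x61, S = E(K, T) = 0xF0; 0x7F ⊕ 0xF0 = 0x8F.
P3: T = 0x62, S = E(K, T) = 0xF3; 0xCC ⊕ 0xF3 = 0x3F.
P4: T = 0x63, S = E(K, T) = 0xF2; 0xD9 ⊕ 0xF2 = 0x2B.
Blocks that differ from the original plaintext: P3.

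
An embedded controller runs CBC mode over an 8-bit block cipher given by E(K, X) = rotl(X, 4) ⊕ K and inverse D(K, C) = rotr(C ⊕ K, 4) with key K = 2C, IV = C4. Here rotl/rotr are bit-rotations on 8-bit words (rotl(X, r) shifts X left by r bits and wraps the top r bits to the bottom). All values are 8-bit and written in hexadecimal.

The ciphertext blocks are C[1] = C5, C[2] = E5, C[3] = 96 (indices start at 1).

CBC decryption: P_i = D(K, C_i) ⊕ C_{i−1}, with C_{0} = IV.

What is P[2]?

P[2]: D(K, E5) = 9C; 9C ⊕ C5 = 59.

P[2] = 59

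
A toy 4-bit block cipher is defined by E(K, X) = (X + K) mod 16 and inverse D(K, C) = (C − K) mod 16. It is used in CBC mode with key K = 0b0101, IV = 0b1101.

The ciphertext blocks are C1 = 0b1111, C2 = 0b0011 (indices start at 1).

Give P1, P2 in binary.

CBC decryption: P_i = D(K, C_i) ⊕ C_{i−1}, with C_{0} = IV.
P1: D(K, 0b1111) = 0b1010; 0b1010 ⊕ 0b1101 = 0b0111.
P2: D(K, 0b0011) = 0b1110; 0b1110 ⊕ 0b1111 = 0b0001.

P1 = 0b0111, P2 = 0b0001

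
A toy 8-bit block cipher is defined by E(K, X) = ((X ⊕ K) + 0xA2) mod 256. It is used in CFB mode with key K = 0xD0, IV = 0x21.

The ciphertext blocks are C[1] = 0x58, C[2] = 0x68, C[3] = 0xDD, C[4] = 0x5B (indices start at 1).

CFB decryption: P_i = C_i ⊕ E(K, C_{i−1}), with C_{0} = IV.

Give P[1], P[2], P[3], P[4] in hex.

P[1] = 0xCB, P[2] = 0x42, P[3] = 0x87, P[4] = 0xF4

P[1]: E(K, 0x21) = 0x93; 0x58 ⊕ 0x93 = 0xCB.
P[2]: E(K, 0x58) = 0x2A; 0x68 ⊕ 0x2A = 0x42.
P[3]: E(K, 0x68) = 0x5A; 0xDD ⊕ 0x5A = 0x87.
P[4]: E(K, 0xDD) = 0xAF; 0x5B ⊕ 0xAF = 0xF4.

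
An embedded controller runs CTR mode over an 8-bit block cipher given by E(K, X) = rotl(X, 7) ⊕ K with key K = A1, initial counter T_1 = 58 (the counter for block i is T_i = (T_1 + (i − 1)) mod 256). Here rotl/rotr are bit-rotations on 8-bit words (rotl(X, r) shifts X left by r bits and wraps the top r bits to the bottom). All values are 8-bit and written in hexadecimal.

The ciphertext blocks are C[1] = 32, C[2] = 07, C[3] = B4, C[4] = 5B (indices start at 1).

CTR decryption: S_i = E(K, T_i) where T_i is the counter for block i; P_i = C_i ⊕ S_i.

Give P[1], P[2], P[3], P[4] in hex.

P[1] = BF, P[2] = 0A, P[3] = 38, P[4] = 57

P[1]: T = 58, S = E(K, T) = 8D; 32 ⊕ 8D = BF.
P[2]: T = 59, S = E(K, T) = 0D; 07 ⊕ 0D = 0A.
P[3]: T = 5A, S = E(K, T) = 8C; B4 ⊕ 8C = 38.
P[4]: T = 5B, S = E(K, T) = 0C; 5B ⊕ 0C = 57.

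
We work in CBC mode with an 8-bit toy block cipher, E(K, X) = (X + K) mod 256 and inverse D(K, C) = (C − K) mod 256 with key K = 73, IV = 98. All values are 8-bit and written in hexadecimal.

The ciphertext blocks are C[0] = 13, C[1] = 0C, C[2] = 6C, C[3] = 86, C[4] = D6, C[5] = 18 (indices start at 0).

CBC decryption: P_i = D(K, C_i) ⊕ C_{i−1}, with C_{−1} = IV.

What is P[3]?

P[3]: D(K, 86) = 13; 13 ⊕ 6C = 7F.

P[3] = 7F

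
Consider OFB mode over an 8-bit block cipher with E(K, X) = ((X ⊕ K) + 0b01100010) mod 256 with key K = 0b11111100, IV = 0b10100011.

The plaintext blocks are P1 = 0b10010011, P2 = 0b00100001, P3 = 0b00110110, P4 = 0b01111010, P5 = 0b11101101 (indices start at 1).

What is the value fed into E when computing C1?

0b10100011

OFB encryption: S_i = E(K, S_{i−1}) with S_{0} = IV; C_i = P_i ⊕ S_i.
C1: S = E(K, 0b10100011) = 0b11000001; 0b10010011 ⊕ 0b11000001 = 0b01010010.
So the input to E for block 1 is 0b10100011.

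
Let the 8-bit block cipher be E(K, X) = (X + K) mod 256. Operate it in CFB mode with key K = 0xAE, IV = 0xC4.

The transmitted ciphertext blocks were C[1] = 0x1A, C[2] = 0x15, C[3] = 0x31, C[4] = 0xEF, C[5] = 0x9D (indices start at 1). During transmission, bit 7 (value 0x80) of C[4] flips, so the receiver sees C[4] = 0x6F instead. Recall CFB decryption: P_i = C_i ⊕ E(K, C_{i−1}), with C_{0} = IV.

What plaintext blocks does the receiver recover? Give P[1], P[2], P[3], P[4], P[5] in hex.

Only C[4] changed, to 0x6F. In CFB, a change in C_i flips the same bit in P_i and garbles P_{i+1}. Decrypting the received ciphertext:
P[1]: E(K, 0xC4) = 0x72; 0x1A ⊕ 0x72 = 0x68.
P[2]: E(K, 0x1A) = 0xC8; 0x15 ⊕ 0xC8 = 0xDD.
P[3]: E(K, 0x15) = 0xC3; 0x31 ⊕ 0xC3 = 0xF2.
P[4]: E(K, 0x31) = 0xDF; 0x6F ⊕ 0xDF = 0xB0.
P[5]: E(K, 0x6F) = 0x1D; 0x9D ⊕ 0x1D = 0x80.
Blocks that differ from the original plaintext: P[4], P[5].

P[1] = 0x68, P[2] = 0xDD, P[3] = 0xF2, P[4] = 0xB0, P[5] = 0x80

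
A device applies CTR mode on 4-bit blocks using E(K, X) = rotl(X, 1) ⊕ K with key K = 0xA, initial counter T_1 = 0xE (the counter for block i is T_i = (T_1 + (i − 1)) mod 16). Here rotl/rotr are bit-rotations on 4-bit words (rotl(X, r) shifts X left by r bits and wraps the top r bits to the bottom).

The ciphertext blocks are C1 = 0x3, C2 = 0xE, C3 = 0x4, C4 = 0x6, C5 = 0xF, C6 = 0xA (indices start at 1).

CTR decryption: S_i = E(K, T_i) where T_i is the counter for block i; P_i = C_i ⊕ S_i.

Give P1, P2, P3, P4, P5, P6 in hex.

P1 = 0x4, P2 = 0xB, P3 = 0xE, P4 = 0xE, P5 = 0x1, P6 = 0x6

P1: T = 0xE, S = E(K, T) = 0x7; 0x3 ⊕ 0x7 = 0x4.
P2: T = 0xF, S = E(K, T) = 0x5; 0xE ⊕ 0x5 = 0xB.
P3: T = 0x0, S = E(K, T) = 0xA; 0x4 ⊕ 0xA = 0xE.
P4: T = 0x1, S = E(K, T) = 0x8; 0x6 ⊕ 0x8 = 0xE.
P5: T = 0x2, S = E(K, T) = 0xE; 0xF ⊕ 0xE = 0x1.
P6: T = 0x3, S = E(K, T) = 0xC; 0xA ⊕ 0xC = 0x6.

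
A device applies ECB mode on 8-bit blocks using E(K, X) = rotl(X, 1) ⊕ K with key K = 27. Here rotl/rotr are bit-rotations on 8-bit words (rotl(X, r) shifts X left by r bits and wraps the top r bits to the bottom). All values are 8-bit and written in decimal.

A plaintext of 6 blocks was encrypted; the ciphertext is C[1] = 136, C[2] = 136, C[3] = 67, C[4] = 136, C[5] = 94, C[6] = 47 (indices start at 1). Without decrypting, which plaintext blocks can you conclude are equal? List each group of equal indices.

P[1] = P[2] = P[4]

ECB encrypts each block independently with the same key, so equal ciphertext blocks imply equal plaintext blocks.
C[1] = C[2] = C[4] = 136, so P[1] = P[2] = P[4].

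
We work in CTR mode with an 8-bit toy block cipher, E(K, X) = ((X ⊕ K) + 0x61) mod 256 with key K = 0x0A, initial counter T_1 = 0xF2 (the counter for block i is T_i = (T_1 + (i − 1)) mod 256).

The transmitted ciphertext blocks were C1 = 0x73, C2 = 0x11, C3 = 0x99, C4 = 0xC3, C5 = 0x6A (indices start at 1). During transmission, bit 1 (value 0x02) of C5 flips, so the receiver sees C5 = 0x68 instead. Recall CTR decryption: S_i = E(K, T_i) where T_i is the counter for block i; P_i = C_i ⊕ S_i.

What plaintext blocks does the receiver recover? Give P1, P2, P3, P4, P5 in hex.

P1 = 0x2A, P2 = 0x4B, P3 = 0xC6, P4 = 0xA3, P5 = 0x35

Only C5 changed, to 0x68. In CTR, a change in C_i flips the same bit in P_i only; the keystream is unaffected. Decrypting the received ciphertext:
P1: T = 0xF2, S = E(K, T) = 0x59; 0x73 ⊕ 0x59 = 0x2A.
P2: T = 0xF3, S = E(K, T) = 0x5A; 0x11 ⊕ 0x5A = 0x4B.
P3: T = 0xF4, S = E(K, T) = 0x5F; 0x99 ⊕ 0x5F = 0xC6.
P4: T = 0xF5, S = E(K, T) = 0x60; 0xC3 ⊕ 0x60 = 0xA3.
P5: T = 0xF6, S = E(K, T) = 0x5D; 0x68 ⊕ 0x5D = 0x35.
Blocks that differ from the original plaintext: P5.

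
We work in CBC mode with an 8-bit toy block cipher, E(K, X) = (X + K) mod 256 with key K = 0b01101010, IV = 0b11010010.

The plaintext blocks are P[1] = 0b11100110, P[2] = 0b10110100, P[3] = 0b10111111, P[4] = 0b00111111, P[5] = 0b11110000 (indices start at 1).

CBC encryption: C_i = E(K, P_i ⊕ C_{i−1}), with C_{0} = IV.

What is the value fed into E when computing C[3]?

C[1]: P[1] ⊕ 0b11010010 = 0b00110100; E(K, 0b00110100) = 0b10011110.
C[2]: P[2] ⊕ 0b10011110 = 0b00101010; E(K, 0b00101010) = 0b10010100.
C[3]: P[3] ⊕ 0b10010100 = 0b00101011; E(K, 0b00101011) = 0b10010101.
So the input to E for block [3] is 0b00101011.

0b00101011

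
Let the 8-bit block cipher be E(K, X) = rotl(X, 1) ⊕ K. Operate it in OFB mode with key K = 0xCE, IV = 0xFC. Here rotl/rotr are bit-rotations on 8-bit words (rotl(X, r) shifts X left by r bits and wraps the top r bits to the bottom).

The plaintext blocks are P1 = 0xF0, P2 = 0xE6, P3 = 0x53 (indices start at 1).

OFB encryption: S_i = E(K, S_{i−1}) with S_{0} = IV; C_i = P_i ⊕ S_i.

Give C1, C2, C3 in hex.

C1: S = E(K, 0xFC) = 0x37; 0xF0 ⊕ 0x37 = 0xC7.
C2: S = E(K, 0x37) = 0xA0; 0xE6 ⊕ 0xA0 = 0x46.
C3: S = E(K, 0xA0) = 0x8F; 0x53 ⊕ 0x8F = 0xDC.

C1 = 0xC7, C2 = 0x46, C3 = 0xDC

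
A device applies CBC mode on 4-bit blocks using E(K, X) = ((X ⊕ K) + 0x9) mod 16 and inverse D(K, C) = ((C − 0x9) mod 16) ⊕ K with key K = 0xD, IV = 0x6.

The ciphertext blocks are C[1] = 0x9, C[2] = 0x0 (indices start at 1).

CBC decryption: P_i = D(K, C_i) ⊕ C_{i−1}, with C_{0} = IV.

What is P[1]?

P[1] = 0xB

P[1]: D(K, 0x9) = 0xD; 0xD ⊕ 0x6 = 0xB.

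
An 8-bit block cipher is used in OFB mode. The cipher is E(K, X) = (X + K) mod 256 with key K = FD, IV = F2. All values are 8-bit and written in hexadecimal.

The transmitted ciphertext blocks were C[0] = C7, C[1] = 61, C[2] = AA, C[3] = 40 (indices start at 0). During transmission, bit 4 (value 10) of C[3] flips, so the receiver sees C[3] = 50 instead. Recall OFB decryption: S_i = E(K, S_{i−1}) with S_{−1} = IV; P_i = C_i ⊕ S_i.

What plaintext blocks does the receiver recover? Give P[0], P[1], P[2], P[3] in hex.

Only C[3] changed, to 50. In OFB, a change in C_i flips the same bit in P_i only; the keystream is unaffected. Decrypting the received ciphertext:
P[0]: S = E(K, F2) = EF; C7 ⊕ EF = 28.
P[1]: S = E(K, EF) = EC; 61 ⊕ EC = 8D.
P[2]: S = E(K, EC) = E9; AA ⊕ E9 = 43.
P[3]: S = E(K, E9) = E6; 50 ⊕ E6 = B6.
Blocks that differ from the original plaintext: P[3].

P[0] = 28, P[1] = 8D, P[2] = 43, P[3] = B6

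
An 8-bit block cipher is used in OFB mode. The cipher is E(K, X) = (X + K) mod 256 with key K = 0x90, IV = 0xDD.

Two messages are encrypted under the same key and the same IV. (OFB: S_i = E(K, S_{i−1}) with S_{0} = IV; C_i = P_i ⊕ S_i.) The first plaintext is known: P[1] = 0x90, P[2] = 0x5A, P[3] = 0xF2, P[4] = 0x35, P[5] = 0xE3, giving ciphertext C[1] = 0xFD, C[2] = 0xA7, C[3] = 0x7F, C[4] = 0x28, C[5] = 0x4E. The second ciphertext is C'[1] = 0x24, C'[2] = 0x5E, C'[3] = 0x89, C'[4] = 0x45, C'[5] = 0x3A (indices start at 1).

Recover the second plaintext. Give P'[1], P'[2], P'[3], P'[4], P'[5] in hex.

In OFB with a reused IV, both messages share the same keystream S_i, so C_i ⊕ C'_i = P_i ⊕ P'_i and thus P'_i = P_i ⊕ C_i ⊕ C'_i.
P'[1]: 0x90 ⊕ 0xFD ⊕ 0x24 = 0x49.
P'[2]: 0x5A ⊕ 0xA7 ⊕ 0x5E = 0xA3.
P'[3]: 0xF2 ⊕ 0x7F ⊕ 0x89 = 0x04.
P'[4]: 0x35 ⊕ 0x28 ⊕ 0x45 = 0x58.
P'[5]: 0xE3 ⊕ 0x4E ⊕ 0x3A = 0x97.

P'[1] = 0x49, P'[2] = 0xA3, P'[3] = 0x04, P'[4] = 0x58, P'[5] = 0x97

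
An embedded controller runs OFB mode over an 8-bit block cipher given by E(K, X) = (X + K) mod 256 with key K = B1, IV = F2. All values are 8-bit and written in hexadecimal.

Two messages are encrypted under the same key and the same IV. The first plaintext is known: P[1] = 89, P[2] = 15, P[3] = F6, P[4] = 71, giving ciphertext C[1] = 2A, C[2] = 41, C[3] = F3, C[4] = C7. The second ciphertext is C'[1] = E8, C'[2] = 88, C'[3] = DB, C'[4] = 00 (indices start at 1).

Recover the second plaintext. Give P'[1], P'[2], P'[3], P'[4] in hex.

P'[1] = 4B, P'[2] = DC, P'[3] = DE, P'[4] = B6

In OFB with a reused IV, both messages share the same keystream S_i, so C_i ⊕ C'_i = P_i ⊕ P'_i and thus P'_i = P_i ⊕ C_i ⊕ C'_i.
P'[1]: 89 ⊕ 2A ⊕ E8 = 4B.
P'[2]: 15 ⊕ 41 ⊕ 88 = DC.
P'[3]: F6 ⊕ F3 ⊕ DB = DE.
P'[4]: 71 ⊕ C7 ⊕ 00 = B6.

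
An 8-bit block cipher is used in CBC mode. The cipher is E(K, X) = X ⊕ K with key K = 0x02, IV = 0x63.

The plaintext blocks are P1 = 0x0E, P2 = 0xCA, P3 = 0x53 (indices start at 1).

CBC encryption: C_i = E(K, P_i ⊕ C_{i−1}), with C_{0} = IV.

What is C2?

C2 = 0xA7

C1: P1 ⊕ 0x63 = 0x6D; E(K, 0x6D) = 0x6F.
C2: P2 ⊕ 0x6F = 0xA5; E(K, 0xA5) = 0xA7.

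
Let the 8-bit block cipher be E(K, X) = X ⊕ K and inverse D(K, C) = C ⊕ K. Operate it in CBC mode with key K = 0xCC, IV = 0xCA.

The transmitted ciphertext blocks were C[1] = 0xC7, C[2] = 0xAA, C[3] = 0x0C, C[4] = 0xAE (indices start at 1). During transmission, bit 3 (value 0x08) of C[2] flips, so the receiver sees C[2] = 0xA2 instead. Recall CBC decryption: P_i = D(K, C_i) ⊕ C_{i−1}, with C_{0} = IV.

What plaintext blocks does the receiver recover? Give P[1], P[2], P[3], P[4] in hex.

Only C[2] changed, to 0xA2. In CBC, a change in C_i garbles P_i and flips the same bit in P_{i+1}. Decrypting the received ciphertext:
P[1]: D(K, 0xC7) = 0x0B; 0x0B ⊕ 0xCA = 0xC1.
P[2]: D(K, 0xA2) = 0x6E; 0x6E ⊕ 0xC7 = 0xA9.
P[3]: D(K, 0x0C) = 0xC0; 0xC0 ⊕ 0xA2 = 0x62.
P[4]: D(K, 0xAE) = 0x62; 0x62 ⊕ 0x0C = 0x6E.
Blocks that differ from the original plaintext: P[2], P[3].

P[1] = 0xC1, P[2] = 0xA9, P[3] = 0x62, P[4] = 0x6E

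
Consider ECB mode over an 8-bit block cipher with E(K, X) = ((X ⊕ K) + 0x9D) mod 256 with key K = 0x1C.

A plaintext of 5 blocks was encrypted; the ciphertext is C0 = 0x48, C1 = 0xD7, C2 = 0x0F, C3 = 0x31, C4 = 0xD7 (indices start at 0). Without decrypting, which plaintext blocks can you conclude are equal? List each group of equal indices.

P1 = P4

ECB encrypts each block independently with the same key, so equal ciphertext blocks imply equal plaintext blocks.
C1 = C4 = 0xD7, so P1 = P4.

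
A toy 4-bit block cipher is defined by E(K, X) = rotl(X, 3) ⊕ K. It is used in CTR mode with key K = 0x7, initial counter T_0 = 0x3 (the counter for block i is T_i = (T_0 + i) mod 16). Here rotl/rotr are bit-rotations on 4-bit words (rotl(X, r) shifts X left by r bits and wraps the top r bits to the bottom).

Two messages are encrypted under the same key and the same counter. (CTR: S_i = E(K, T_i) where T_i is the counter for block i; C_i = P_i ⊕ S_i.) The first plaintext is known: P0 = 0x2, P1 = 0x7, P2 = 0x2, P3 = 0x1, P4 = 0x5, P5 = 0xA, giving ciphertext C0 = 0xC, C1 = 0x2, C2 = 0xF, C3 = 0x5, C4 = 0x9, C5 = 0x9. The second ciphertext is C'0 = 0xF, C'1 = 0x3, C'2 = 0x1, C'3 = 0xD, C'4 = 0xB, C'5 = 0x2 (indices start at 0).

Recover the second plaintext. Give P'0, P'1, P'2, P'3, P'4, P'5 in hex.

P'0 = 0x1, P'1 = 0x6, P'2 = 0xC, P'3 = 0x9, P'4 = 0x7, P'5 = 0x1

In CTR with a reused counter, both messages share the same keystream S_i, so C_i ⊕ C'_i = P_i ⊕ P'_i and thus P'_i = P_i ⊕ C_i ⊕ C'_i.
P'0: 0x2 ⊕ 0xC ⊕ 0xF = 0x1.
P'1: 0x7 ⊕ 0x2 ⊕ 0x3 = 0x6.
P'2: 0x2 ⊕ 0xF ⊕ 0x1 = 0xC.
P'3: 0x1 ⊕ 0x5 ⊕ 0xD = 0x9.
P'4: 0x5 ⊕ 0x9 ⊕ 0xB = 0x7.
P'5: 0xA ⊕ 0x9 ⊕ 0x2 = 0x1.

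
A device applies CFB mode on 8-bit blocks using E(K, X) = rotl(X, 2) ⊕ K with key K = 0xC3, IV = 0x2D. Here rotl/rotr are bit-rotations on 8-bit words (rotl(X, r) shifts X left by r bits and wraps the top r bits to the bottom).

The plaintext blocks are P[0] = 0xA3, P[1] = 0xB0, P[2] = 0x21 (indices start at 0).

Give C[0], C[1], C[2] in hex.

CFB encryption: C_i = P_i ⊕ E(K, C_{i−1}), with C_{−1} = IV.
C[0]: E(K, 0x2D) = 0x77; 0xA3 ⊕ 0x77 = 0xD4.
C[1]: E(K, 0xD4) = 0x90; 0xB0 ⊕ 0x90 = 0x20.
C[2]: E(K, 0x20) = 0x43; 0x21 ⊕ 0x43 = 0x62.

C[0] = 0xD4, C[1] = 0x20, C[2] = 0x62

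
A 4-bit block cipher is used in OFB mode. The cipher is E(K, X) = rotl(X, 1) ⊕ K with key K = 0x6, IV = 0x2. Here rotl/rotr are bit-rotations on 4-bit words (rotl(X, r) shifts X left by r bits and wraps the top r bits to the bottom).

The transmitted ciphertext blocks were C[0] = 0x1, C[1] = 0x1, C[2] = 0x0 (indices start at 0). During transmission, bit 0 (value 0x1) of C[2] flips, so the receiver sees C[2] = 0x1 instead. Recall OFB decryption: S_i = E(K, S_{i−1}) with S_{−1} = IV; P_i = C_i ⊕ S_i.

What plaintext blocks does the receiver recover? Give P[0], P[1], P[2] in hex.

Only C[2] changed, to 0x1. In OFB, a change in C_i flips the same bit in P_i only; the keystream is unaffected. Decrypting the received ciphertext:
P[0]: S = E(K, 0x2) = 0x2; 0x1 ⊕ 0x2 = 0x3.
P[1]: S = E(K, 0x2) = 0x2; 0x1 ⊕ 0x2 = 0x3.
P[2]: S = E(K, 0x2) = 0x2; 0x1 ⊕ 0x2 = 0x3.
Blocks that differ from the original plaintext: P[2].

P[0] = 0x3, P[1] = 0x3, P[2] = 0x3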